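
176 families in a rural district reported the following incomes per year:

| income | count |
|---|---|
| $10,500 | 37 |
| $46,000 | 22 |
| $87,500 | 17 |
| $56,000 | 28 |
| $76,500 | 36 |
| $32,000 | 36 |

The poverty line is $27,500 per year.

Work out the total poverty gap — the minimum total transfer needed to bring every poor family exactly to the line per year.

Poor units: 37×$10,500 (q = 37 of N = 176).
Individual gaps: 37×(27500−10500) = 629000.
Aggregate gap = $629,000.

$629,000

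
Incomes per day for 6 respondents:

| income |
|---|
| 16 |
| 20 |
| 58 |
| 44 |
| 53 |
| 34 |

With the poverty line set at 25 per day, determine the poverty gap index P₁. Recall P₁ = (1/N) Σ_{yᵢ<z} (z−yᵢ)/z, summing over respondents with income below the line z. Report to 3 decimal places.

Incomes under z: 16, 20 (q = 2 of N = 6).
Relative gaps: (25−16)/25 = 0.3600; (25−20)/25 = 0.2000.
Sum of shortfalls = 0.560000; P₁ averages over all N: 0.560000 / 6 = 0.093.

0.093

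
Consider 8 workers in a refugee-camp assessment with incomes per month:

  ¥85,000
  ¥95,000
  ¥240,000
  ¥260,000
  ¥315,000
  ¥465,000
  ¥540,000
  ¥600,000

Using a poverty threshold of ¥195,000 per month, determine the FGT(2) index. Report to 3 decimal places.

0.073

Below the line: ¥85,000, ¥95,000 (q = 2 of N = 8).
Relative gaps: (195000−85000)/195000 = 0.5641; (195000−95000)/195000 = 0.5128.
Squared: 0.3182; 0.2630.
Sum = 0.581197; P₂ = 0.581197 / 8 = 0.073.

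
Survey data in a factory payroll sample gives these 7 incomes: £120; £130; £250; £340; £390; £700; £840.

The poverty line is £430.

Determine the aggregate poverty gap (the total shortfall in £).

£920

Poor units: £120, £130, £250, £340, £390 (q = 5 of N = 7).
Individual gaps: 430−120 = 310; 430−130 = 300; 430−250 = 180; 430−340 = 90; 430−390 = 40.
Aggregate gap = £920.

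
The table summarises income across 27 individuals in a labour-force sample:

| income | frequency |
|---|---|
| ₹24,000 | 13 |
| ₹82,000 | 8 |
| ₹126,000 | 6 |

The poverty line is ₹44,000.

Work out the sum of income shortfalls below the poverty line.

₹260,000

Incomes under z: 13×₹24,000 (q = 13 of N = 27).
Individual gaps: 13×(44000−24000) = 260000.
Aggregate gap = ₹260,000.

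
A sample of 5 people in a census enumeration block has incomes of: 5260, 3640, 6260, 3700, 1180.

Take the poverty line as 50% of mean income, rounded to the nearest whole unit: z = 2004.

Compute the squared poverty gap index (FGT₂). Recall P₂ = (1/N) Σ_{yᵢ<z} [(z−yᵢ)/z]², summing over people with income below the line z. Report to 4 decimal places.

0.0338

Below the line: 1180 (q = 1 of N = 5).
Relative gaps: (2004−1180)/2004 = 0.4112.
Squared: 0.1691.
Sum = 0.169067; P₂ = 0.169067 / 5 = 0.0338.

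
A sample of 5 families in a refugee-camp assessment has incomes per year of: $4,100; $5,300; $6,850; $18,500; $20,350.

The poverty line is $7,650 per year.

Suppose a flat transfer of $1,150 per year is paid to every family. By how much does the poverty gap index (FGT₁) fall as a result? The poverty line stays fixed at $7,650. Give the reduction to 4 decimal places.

0.0810

Before: below the line — $4,100, $5,300, $6,850; poverty gap index (FGT₁) = 0.175163.
After the $1,150 transfer: below the line — $5,250, $6,450; poverty gap index (FGT₁) = 0.094118.
Reduction = 0.175163 − 0.094118 = 0.0810.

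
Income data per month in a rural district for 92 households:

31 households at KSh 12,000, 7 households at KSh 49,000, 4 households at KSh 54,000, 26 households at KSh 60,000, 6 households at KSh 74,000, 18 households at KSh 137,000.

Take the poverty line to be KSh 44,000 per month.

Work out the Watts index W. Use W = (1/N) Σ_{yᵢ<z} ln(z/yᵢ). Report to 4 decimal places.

0.4378

Below z: 31×KSh 12,000 (q = 31 of N = 92).
ln(z/y) terms: ln(44000/12000) = 1.2993 (×31).
W = 40.277773 / 92 = 0.4378.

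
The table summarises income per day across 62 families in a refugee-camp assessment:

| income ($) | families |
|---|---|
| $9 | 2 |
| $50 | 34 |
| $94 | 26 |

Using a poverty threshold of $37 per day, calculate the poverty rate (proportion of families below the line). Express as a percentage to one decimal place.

2 of the 62 families have income below $37.
H = 2/62 = 3.2%.

3.2%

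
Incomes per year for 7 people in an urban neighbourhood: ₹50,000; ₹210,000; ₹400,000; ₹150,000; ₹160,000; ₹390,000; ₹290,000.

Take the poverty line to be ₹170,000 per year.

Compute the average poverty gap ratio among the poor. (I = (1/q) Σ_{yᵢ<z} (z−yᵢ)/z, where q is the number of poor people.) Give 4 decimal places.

0.2941

Below z: ₹50,000, ₹150,000, ₹160,000 (q = 3 of N = 7).
Relative gaps: 0.7059, 0.1176, 0.0588; sum = 0.882353.
The income-gap ratio divides by q (the poor only): 0.882353 / 3 = 0.2941.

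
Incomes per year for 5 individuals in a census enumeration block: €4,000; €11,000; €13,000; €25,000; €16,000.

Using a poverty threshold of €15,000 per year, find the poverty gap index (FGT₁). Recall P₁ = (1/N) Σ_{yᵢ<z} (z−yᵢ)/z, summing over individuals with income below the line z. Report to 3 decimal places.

0.227

Below the line: €4,000, €11,000, €13,000 (q = 3 of N = 5).
Shortfall ratios: (15000−4000)/15000 = 0.7333; (15000−11000)/15000 = 0.2667; (15000−13000)/15000 = 0.1333.
Σ = 1.133333. Dividing by the full population N = 5 gives P₁ = 0.227.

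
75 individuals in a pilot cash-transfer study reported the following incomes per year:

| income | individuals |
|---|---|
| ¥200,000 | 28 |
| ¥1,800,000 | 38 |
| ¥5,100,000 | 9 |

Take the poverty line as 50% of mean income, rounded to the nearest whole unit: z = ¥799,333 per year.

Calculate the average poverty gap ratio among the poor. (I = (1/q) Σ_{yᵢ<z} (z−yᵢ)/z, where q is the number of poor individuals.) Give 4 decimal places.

0.7498

Poor units: 28×¥200,000 (q = 28 of N = 75).
Relative gaps: 0.7498 (×28); sum = 20.994159.
I averages over the q = 28 poor units only: 20.994159 / 28 = 0.7498.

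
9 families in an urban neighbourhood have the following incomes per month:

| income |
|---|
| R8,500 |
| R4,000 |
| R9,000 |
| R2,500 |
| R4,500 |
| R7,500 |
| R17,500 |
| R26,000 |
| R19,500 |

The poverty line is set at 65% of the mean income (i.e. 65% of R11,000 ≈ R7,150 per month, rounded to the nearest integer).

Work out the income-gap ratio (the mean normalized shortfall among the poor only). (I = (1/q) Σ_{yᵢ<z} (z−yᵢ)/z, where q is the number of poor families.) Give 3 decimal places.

Poor units: R2,500, R4,000, R4,500 (q = 3 of N = 9).
Shortfall ratios (z−y)/z: 0.6503, 0.4406, 0.3706; sum = 1.461538.
The income-gap ratio divides by q (the poor only): 1.461538 / 3 = 0.487.

0.487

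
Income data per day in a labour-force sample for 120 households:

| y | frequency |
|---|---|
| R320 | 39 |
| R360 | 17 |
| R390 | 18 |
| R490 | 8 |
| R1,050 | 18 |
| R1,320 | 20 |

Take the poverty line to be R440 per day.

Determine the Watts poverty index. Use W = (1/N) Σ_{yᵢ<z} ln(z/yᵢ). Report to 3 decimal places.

0.150

Poor units: 39×R320, 17×R360, 18×R390 (q = 74 of N = 120).
ln(z/y) terms: ln(440/320) = 0.3185 (×39); ln(440/360) = 0.2007 (×17); ln(440/390) = 0.1206 (×18).
W = 18.002401 / 120 = 0.150.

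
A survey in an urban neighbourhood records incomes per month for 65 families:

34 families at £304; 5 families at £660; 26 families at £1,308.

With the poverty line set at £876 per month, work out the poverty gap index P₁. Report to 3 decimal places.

Poor units: 34×£304, 5×£660 (q = 39 of N = 65).
Gap ratios (z−y)/z: (876−304)/876 = 0.6530 (×34); (876−660)/876 = 0.2466 (×5).
Σ = 23.433790. Dividing by the full population N = 65 gives P₁ = 0.361.

0.361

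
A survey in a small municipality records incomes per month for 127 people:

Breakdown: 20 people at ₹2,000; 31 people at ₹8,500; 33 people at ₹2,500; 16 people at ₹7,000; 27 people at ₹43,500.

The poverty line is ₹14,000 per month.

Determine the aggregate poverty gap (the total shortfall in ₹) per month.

₹902,000

Incomes under z: 20×₹2,000, 33×₹2,500, 16×₹7,000, 31×₹8,500 (q = 100 of N = 127).
Individual gaps: 20×(14000−2000) = 240000; 33×(14000−2500) = 379500; 16×(14000−7000) = 112000; 31×(14000−8500) = 170500.
Aggregate gap = ₹902,000.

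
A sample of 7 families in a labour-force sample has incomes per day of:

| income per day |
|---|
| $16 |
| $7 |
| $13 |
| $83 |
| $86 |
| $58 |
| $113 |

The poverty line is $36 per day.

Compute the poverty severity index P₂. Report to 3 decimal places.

0.195

Below the line: $7, $13, $16 (q = 3 of N = 7).
Gap ratios (z−y)/z: (36−7)/36 = 0.8056; (36−13)/36 = 0.6389; (36−16)/36 = 0.5556.
Squared: 0.6489; 0.4082; 0.3086.
Sum = 1.365741; P₂ = 1.365741 / 7 = 0.195.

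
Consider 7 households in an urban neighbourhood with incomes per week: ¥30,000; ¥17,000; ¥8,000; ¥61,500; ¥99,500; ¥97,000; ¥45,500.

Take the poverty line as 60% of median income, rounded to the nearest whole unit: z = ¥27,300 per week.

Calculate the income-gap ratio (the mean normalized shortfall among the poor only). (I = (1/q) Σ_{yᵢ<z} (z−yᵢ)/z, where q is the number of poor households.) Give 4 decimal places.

0.5421

Poor units: ¥8,000, ¥17,000 (q = 2 of N = 7).
Shortfall ratios (z−y)/z: 0.7070, 0.3773; sum = 1.084249.
I averages over the q = 2 poor units only: 1.084249 / 2 = 0.5421.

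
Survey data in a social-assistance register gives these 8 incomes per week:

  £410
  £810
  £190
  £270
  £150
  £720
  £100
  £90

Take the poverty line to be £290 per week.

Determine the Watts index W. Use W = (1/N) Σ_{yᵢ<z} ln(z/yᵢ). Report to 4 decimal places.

0.4235

Below z: £90, £100, £150, £190, £270 (q = 5 of N = 8).
Log gaps: ln(290/90) = 1.1701; ln(290/100) = 1.0647; ln(290/150) = 0.6592; ln(290/190) = 0.4229; ln(290/270) = 0.0715.
W = 3.388343 / 8 = 0.4235.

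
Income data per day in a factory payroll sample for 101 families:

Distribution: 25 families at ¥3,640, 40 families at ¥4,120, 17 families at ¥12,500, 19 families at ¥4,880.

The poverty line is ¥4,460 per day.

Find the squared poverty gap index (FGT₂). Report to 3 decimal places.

Incomes under z: 25×¥3,640, 40×¥4,120 (q = 65 of N = 101).
Normalized shortfalls: (4460−3640)/4460 = 0.1839 (×25); (4460−4120)/4460 = 0.0762 (×40).
Squared: 0.0338 (×25); 0.0058 (×40).
Sum = 1.077540; P₂ = 1.077540 / 101 = 0.011.

0.011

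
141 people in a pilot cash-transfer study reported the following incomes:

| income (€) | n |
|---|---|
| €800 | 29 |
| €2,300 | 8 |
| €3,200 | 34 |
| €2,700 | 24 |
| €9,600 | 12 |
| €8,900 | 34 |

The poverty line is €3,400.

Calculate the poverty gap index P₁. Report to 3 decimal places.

Below the line: 29×€800, 8×€2,300, 24×€2,700, 34×€3,200 (q = 95 of N = 141).
Gap ratios (z−y)/z: (3400−800)/3400 = 0.7647 (×29); (3400−2300)/3400 = 0.3235 (×8); (3400−2700)/3400 = 0.2059 (×24); (3400−3200)/3400 = 0.0588 (×34).
Sum of shortfalls = 31.705882; P₁ averages over all N: 31.705882 / 141 = 0.225.

0.225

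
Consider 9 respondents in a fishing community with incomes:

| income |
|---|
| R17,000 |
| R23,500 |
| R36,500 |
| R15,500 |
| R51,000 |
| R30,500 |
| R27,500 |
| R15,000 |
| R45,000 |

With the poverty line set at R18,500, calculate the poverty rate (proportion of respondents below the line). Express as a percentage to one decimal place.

33.3%

3 of the 9 respondents have income below R18,500.
H = 3/9 = 33.3%.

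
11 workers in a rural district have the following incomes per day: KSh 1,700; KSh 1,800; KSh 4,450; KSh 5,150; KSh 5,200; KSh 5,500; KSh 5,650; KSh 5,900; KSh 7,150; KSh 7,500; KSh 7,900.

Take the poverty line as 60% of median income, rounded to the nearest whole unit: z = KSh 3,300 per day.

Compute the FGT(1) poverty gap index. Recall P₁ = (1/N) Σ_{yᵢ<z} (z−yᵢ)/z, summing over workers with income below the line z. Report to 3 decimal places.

0.085

Poor units: KSh 1,700, KSh 1,800 (q = 2 of N = 11).
Gap ratios (z−y)/z: (3300−1700)/3300 = 0.4848; (3300−1800)/3300 = 0.4545.
Σ = 0.939394. Dividing by the full population N = 11 gives P₁ = 0.085.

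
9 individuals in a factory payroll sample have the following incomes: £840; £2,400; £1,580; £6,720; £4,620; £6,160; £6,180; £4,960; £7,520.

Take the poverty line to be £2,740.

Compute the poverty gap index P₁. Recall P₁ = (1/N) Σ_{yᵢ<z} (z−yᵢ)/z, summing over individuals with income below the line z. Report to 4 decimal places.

0.1379

Poor units: £840, £1,580, £2,400 (q = 3 of N = 9).
Normalized shortfalls: (2740−840)/2740 = 0.6934; (2740−1580)/2740 = 0.4234; (2740−2400)/2740 = 0.1241.
Sum of shortfalls = 1.240876; P₁ averages over all N: 1.240876 / 9 = 0.1379.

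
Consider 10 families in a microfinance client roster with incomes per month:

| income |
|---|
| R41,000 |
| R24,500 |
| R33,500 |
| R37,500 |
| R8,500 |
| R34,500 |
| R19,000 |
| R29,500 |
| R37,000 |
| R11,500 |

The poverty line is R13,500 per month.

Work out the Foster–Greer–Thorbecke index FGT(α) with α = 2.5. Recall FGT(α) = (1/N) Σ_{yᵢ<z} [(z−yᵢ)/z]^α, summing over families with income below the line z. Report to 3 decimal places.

Incomes under z: R8,500, R11,500 (q = 2 of N = 10).
Relative gaps: (13500−8500)/13500 = 0.3704; (13500−11500)/13500 = 0.1481.
Raised to α = 2.5: 0.08348; 0.00845.
Sum = 0.091929; FGT(2.5) = 0.091929 / 10 = 0.009.

0.009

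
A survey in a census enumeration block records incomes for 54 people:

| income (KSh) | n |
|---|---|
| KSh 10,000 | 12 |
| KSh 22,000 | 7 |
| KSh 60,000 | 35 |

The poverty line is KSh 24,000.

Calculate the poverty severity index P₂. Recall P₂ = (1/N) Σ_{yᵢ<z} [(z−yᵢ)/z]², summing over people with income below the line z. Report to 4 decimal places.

Incomes under z: 12×KSh 10,000, 7×KSh 22,000 (q = 19 of N = 54).
Normalized shortfalls: (24000−10000)/24000 = 0.5833 (×12); (24000−22000)/24000 = 0.0833 (×7).
Squared: 0.3403 (×12); 0.0069 (×7).
Sum = 4.131944; P₂ = 4.131944 / 54 = 0.0765.

0.0765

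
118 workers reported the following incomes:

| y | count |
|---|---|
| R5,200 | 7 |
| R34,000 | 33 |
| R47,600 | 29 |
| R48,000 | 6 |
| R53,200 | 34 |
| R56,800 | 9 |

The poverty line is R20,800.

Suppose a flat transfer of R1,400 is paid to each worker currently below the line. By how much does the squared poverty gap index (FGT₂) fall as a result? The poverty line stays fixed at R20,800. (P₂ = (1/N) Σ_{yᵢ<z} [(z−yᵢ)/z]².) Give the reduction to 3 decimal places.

0.006

Before: below the line — 7×R5,200; squared poverty gap index (FGT₂) = 0.03337.
After the R1,400 transfer: below the line — 7×R6,600; squared poverty gap index (FGT₂) = 0.02765.
Reduction = 0.03337 − 0.02765 = 0.006.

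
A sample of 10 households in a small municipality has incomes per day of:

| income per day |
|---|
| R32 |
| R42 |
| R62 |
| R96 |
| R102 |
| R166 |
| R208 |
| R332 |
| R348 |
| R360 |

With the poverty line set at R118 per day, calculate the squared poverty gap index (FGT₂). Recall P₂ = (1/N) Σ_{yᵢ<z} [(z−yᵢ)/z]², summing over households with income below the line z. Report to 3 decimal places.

Below z: R32, R42, R62, R96, R102 (q = 5 of N = 10).
Gap ratios (z−y)/z: (118−32)/118 = 0.7288; (118−42)/118 = 0.6441; (118−62)/118 = 0.4746; (118−96)/118 = 0.1864; (118−102)/118 = 0.1356.
Squared: 0.5312; 0.4148; 0.2252; 0.0348; 0.0184.
Sum = 1.224361; P₂ = 1.224361 / 10 = 0.122.

0.122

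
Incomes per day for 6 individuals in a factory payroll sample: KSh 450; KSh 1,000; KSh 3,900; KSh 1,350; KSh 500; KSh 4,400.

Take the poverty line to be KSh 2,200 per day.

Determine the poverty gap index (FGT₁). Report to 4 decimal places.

Below the line: KSh 450, KSh 500, KSh 1,000, KSh 1,350 (q = 4 of N = 6).
Relative gaps: (2200−450)/2200 = 0.7955; (2200−500)/2200 = 0.7727; (2200−1000)/2200 = 0.5455; (2200−1350)/2200 = 0.3864.
Sum of shortfalls = 2.500000; P₁ averages over all N: 2.500000 / 6 = 0.4167.

0.4167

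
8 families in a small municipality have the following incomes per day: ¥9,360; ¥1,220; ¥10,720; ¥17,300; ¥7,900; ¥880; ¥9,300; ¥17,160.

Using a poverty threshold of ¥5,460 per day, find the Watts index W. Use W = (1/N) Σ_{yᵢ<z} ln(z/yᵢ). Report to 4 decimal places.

0.4155

Below z: ¥880, ¥1,220 (q = 2 of N = 8).
ln(z/y) terms: ln(5460/880) = 1.8253; ln(5460/1220) = 1.4986.
W = 3.323880 / 8 = 0.4155.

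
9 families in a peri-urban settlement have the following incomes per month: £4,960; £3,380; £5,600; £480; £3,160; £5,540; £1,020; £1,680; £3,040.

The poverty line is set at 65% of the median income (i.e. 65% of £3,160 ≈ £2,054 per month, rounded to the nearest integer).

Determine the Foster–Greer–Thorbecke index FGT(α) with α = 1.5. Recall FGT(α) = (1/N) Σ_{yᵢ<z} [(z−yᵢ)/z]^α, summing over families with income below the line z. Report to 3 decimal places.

Poor units: £480, £1,020, £1,680 (q = 3 of N = 9).
Gap ratios (z−y)/z: (2054−480)/2054 = 0.7663; (2054−1020)/2054 = 0.5034; (2054−1680)/2054 = 0.1821.
Raised to α = 1.5: 0.67082; 0.35717; 0.07770.
Sum = 1.105692; FGT(1.5) = 1.105692 / 9 = 0.123.

0.123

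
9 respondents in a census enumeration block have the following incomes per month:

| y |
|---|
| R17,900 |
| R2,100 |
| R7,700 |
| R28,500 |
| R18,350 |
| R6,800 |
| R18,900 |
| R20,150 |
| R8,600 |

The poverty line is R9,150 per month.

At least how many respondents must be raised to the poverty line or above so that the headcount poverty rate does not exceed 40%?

4 of the 9 respondents are poor, so H = 4/9 = 0.444.
A headcount ratio of at most 40% allows at most ⌊0.40 × 9⌋ = 3 poor respondents.
So at least 4 − 3 = 1 must be lifted.

1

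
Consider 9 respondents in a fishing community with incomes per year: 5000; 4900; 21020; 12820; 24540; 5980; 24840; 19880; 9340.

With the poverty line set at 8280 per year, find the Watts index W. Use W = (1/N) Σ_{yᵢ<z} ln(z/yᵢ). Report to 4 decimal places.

0.1505

Below z: 4900, 5000, 5980 (q = 3 of N = 9).
Log shortfalls: ln(8280/4900) = 0.5246; ln(8280/5000) = 0.5044; ln(8280/5980) = 0.3254.
W = 1.354435 / 9 = 0.1505.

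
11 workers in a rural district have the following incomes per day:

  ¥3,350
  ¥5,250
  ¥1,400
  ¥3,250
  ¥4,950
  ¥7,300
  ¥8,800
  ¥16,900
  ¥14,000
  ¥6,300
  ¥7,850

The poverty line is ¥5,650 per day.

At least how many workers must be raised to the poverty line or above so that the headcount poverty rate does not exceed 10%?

Currently q = 5 of N = 11 are below the line (H = 0.455).
A headcount ratio of at most 10% allows at most ⌊0.10 × 11⌋ = 1 poor workers.
So at least 5 − 1 = 4 must be lifted.

4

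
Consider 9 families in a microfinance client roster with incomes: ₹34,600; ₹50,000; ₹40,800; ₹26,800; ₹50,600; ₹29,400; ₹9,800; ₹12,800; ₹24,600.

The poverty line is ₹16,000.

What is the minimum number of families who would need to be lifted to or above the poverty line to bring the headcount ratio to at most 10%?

2 of the 9 families are poor, so H = 2/9 = 0.222.
A headcount ratio of at most 10% allows at most ⌊0.10 × 9⌋ = 0 poor families.
So at least 2 − 0 = 2 must be lifted.

2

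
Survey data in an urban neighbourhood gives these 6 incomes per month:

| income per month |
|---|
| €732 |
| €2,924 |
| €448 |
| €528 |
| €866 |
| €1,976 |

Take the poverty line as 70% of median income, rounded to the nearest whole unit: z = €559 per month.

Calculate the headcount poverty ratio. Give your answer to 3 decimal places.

0.333

2 of the 6 families have income below €559.
H = 2/6 = 0.333.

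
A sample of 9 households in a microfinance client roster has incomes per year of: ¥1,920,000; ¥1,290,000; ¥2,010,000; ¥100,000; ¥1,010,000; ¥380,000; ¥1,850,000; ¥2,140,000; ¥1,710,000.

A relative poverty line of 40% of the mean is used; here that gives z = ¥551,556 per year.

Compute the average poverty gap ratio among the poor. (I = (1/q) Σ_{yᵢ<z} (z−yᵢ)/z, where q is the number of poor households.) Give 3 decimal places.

Poor units: ¥100,000, ¥380,000 (q = 2 of N = 9).
Shortfall ratios (z−y)/z: 0.8187, 0.3110; sum = 1.129735.
The income-gap ratio divides by q (the poor only): 1.129735 / 2 = 0.565.

0.565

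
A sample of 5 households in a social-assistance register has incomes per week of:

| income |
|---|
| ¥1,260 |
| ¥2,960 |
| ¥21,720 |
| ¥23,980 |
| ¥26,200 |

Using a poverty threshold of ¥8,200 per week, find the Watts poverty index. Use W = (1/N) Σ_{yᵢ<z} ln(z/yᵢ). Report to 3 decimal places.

Below the line: ¥1,260, ¥2,960 (q = 2 of N = 5).
Log shortfalls: ln(8200/1260) = 1.8730; ln(8200/2960) = 1.0189.
W = 2.891967 / 5 = 0.578.

0.578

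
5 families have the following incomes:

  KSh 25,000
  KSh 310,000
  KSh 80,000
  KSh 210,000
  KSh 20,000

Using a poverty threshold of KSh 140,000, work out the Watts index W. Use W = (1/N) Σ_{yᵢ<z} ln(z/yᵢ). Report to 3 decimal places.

Incomes under z: KSh 20,000, KSh 25,000, KSh 80,000 (q = 3 of N = 5).
ln(z/y) terms: ln(140000/20000) = 1.9459; ln(140000/25000) = 1.7228; ln(140000/80000) = 0.5596.
W = 4.228293 / 5 = 0.846.

0.846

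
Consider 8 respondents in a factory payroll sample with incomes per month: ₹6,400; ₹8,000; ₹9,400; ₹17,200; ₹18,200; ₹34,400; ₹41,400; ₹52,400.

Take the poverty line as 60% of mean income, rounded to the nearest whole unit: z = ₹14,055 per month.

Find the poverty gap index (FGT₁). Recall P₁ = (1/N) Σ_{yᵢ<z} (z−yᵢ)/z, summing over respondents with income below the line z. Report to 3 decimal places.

0.163

Below the line: ₹6,400, ₹8,000, ₹9,400 (q = 3 of N = 8).
Gap ratios (z−y)/z: (14055−6400)/14055 = 0.5446; (14055−8000)/14055 = 0.4308; (14055−9400)/14055 = 0.3312.
Sum of shortfalls = 1.306652; P₁ averages over all N: 1.306652 / 8 = 0.163.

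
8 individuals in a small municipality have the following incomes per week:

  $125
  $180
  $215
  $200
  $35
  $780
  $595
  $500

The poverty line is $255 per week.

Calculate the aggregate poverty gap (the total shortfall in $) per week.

$520

Below z: $35, $125, $180, $200, $215 (q = 5 of N = 8).
Individual gaps: 255−35 = 220; 255−125 = 130; 255−180 = 75; 255−200 = 55; 255−215 = 40.
Aggregate gap = $520.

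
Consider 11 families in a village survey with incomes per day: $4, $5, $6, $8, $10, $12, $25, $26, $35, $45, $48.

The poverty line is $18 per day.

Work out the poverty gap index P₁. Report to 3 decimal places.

Below the line: $4, $5, $6, $8, $10, $12 (q = 6 of N = 11).
Normalized shortfalls: (18−4)/18 = 0.7778; (18−5)/18 = 0.7222; (18−6)/18 = 0.6667; (18−8)/18 = 0.5556; (18−10)/18 = 0.4444; (18−12)/18 = 0.3333.
Σ = 3.500000. Dividing by the full population N = 11 gives P₁ = 0.318.

0.318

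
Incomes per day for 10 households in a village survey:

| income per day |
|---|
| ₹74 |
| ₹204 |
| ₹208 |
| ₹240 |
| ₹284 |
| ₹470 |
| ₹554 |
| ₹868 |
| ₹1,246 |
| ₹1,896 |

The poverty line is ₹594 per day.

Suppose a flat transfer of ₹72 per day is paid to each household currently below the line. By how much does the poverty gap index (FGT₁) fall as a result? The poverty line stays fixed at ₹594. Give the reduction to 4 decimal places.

0.0795

Before: below the line — ₹74, ₹204, ₹208, ₹240, ₹284, ₹470, ₹554; poverty gap index (FGT₁) = 0.357576.
After the ₹72 transfer: below the line — ₹146, ₹276, ₹280, ₹312, ₹356, ₹542; poverty gap index (FGT₁) = 0.278114.
Reduction = 0.357576 − 0.278114 = 0.0795.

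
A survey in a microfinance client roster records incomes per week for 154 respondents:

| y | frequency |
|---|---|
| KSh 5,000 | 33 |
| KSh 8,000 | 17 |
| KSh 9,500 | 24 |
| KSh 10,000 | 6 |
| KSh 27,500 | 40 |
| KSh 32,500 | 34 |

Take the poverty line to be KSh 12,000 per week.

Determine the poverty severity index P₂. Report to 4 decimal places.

Poor units: 33×KSh 5,000, 17×KSh 8,000, 24×KSh 9,500, 6×KSh 10,000 (q = 80 of N = 154).
Shortfall ratios: (12000−5000)/12000 = 0.5833 (×33); (12000−8000)/12000 = 0.3333 (×17); (12000−9500)/12000 = 0.2083 (×24); (12000−10000)/12000 = 0.1667 (×6).
Squared: 0.3403 (×33); 0.1111 (×17); 0.0434 (×24); 0.0278 (×6).
Sum = 14.326389; P₂ = 14.326389 / 154 = 0.0930.

0.0930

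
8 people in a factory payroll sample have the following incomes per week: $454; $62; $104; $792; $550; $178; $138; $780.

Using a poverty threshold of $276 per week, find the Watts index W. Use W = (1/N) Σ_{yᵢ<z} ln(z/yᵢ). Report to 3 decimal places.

Poor units: $62, $104, $138, $178 (q = 4 of N = 8).
ln(z/y) terms: ln(276/62) = 1.4933; ln(276/104) = 0.9760; ln(276/138) = 0.6931; ln(276/178) = 0.4386.
W = 3.601041 / 8 = 0.450.

0.450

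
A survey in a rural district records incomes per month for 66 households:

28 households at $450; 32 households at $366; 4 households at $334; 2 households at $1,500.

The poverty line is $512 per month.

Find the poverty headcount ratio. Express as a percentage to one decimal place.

64 of the 66 households have income below $512.
H = 64/66 = 97.0%.

97.0%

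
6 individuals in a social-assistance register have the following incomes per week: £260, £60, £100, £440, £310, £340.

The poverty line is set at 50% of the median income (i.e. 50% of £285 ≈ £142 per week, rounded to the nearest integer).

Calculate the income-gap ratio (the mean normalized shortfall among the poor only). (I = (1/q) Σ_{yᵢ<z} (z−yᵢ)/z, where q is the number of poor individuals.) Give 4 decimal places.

Below z: £60, £100 (q = 2 of N = 6).
Shortfall ratios (z−y)/z: 0.5775, 0.2958; sum = 0.873239.
The income-gap ratio divides by q (the poor only): 0.873239 / 2 = 0.4366.

0.4366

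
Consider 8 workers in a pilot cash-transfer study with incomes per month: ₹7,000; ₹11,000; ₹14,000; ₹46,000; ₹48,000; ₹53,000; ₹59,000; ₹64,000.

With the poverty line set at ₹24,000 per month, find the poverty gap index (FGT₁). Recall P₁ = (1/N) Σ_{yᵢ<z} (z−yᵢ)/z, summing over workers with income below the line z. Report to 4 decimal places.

Below the line: ₹7,000, ₹11,000, ₹14,000 (q = 3 of N = 8).
Shortfall ratios: (24000−7000)/24000 = 0.7083; (24000−11000)/24000 = 0.5417; (24000−14000)/24000 = 0.4167.
Sum of shortfalls = 1.666667; P₁ averages over all N: 1.666667 / 8 = 0.2083.

0.2083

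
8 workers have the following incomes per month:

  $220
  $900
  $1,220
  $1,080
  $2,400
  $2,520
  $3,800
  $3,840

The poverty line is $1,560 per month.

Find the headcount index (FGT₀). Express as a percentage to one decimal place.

4 of the 8 workers have income below $1,560.
H = 4/8 = 50.0%.

50.0%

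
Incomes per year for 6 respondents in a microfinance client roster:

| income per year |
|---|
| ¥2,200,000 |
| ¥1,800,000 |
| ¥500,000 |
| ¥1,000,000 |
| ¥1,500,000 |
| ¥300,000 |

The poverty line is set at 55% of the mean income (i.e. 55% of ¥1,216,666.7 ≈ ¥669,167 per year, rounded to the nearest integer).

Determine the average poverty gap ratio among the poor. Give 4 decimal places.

0.4022

Below z: ¥300,000, ¥500,000 (q = 2 of N = 6).
Shortfall ratios (z−y)/z: 0.5517, 0.2528; sum = 0.804484.
I averages over the q = 2 poor units only: 0.804484 / 2 = 0.4022.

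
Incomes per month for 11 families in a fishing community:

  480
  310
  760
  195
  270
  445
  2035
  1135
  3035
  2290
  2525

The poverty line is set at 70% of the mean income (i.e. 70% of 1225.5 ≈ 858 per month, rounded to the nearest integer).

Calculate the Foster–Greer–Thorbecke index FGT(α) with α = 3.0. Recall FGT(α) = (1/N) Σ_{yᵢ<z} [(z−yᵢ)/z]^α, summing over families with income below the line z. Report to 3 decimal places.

0.113

Below the line: 195, 270, 310, 445, 480, 760 (q = 6 of N = 11).
Shortfall ratios: (858−195)/858 = 0.7727; (858−270)/858 = 0.6853; (858−310)/858 = 0.6387; (858−445)/858 = 0.4814; (858−480)/858 = 0.4406; (858−760)/858 = 0.1142.
Raised to α = 3.0: 0.46140; 0.32186; 0.26054; 0.11153; 0.08551; 0.00149.
Sum = 1.242335; FGT(3.0) = 1.242335 / 11 = 0.113.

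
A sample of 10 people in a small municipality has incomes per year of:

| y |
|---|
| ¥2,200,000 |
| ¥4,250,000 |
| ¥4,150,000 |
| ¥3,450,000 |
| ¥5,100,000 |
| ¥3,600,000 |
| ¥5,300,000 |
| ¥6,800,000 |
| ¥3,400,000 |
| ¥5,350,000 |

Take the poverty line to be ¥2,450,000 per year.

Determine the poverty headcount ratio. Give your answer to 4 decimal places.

0.1000

1 of the 10 people have income below ¥2,450,000.
H = 1/10 = 0.1000.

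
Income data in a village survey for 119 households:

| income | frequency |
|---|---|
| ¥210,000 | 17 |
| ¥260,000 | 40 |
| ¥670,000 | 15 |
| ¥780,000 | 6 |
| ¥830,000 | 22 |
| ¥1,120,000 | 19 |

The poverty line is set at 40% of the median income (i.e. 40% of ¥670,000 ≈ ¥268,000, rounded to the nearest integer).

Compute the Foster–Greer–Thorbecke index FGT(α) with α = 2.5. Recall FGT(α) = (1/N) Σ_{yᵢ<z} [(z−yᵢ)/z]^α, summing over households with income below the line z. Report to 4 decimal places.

0.0032

Below z: 17×¥210,000, 40×¥260,000 (q = 57 of N = 119).
Gap ratios (z−y)/z: (268000−210000)/268000 = 0.2164 (×17); (268000−260000)/268000 = 0.0299 (×40).
Raised to α = 2.5: 0.02179 (×17); 0.00015 (×40).
Sum = 0.376567; FGT(2.5) = 0.376567 / 119 = 0.0032.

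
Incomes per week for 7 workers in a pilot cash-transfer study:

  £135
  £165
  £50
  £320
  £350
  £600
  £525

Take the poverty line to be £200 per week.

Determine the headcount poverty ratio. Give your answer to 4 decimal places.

3 of the 7 workers have income below £200.
H = 3/7 = 0.4286.

0.4286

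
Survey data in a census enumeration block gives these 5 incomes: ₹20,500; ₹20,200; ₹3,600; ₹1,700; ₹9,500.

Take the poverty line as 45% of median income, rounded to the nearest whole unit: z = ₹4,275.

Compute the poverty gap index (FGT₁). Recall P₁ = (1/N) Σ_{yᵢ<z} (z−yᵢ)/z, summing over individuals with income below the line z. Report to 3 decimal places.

0.152

Below z: ₹1,700, ₹3,600 (q = 2 of N = 5).
Normalized shortfalls: (4275−1700)/4275 = 0.6023; (4275−3600)/4275 = 0.1579.
Sum of shortfalls = 0.760234; P₁ averages over all N: 0.760234 / 5 = 0.152.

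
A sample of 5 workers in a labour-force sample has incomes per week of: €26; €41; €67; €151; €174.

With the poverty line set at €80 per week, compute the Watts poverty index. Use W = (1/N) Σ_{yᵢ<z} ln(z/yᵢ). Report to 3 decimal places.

Poor units: €26, €41, €67 (q = 3 of N = 5).
ln(z/y) terms: ln(80/26) = 1.1239; ln(80/41) = 0.6685; ln(80/67) = 0.1773.
W = 1.969719 / 5 = 0.394.

0.394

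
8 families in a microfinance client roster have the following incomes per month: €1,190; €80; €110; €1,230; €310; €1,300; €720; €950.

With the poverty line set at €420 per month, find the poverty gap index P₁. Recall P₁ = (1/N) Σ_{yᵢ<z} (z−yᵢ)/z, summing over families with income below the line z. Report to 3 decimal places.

Incomes under z: €80, €110, €310 (q = 3 of N = 8).
Normalized shortfalls: (420−80)/420 = 0.8095; (420−110)/420 = 0.7381; (420−310)/420 = 0.2619.
Sum of shortfalls = 1.809524; P₁ averages over all N: 1.809524 / 8 = 0.226.

0.226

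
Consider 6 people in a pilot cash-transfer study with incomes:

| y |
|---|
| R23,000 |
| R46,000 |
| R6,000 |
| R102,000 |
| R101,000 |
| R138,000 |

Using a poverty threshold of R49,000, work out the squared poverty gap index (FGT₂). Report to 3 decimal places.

0.176

Below z: R6,000, R23,000, R46,000 (q = 3 of N = 6).
Normalized shortfalls: (49000−6000)/49000 = 0.8776; (49000−23000)/49000 = 0.5306; (49000−46000)/49000 = 0.0612.
Squared: 0.7701; 0.2815; 0.0037.
Sum = 1.055394; P₂ = 1.055394 / 6 = 0.176.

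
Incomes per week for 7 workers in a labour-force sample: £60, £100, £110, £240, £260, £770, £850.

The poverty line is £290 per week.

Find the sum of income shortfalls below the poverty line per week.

£680

Incomes under z: £60, £100, £110, £240, £260 (q = 5 of N = 7).
Individual gaps: 290−60 = 230; 290−100 = 190; 290−110 = 180; 290−240 = 50; 290−260 = 30.
Aggregate gap = £680.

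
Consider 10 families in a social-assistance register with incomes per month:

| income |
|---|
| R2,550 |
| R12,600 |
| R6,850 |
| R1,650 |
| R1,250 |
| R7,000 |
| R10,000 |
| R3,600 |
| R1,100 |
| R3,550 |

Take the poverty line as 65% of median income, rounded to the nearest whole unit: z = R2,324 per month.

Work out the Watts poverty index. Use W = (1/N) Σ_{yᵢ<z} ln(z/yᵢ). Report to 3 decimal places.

Below the line: R1,100, R1,250, R1,650 (q = 3 of N = 10).
ln(z/y) terms: ln(2324/1100) = 0.7480; ln(2324/1250) = 0.6201; ln(2324/1650) = 0.3425.
W = 1.710640 / 10 = 0.171.

0.171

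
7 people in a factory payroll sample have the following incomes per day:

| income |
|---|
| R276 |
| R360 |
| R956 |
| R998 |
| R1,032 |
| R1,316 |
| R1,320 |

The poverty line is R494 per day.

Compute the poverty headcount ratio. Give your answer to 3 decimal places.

0.286

2 of the 7 people have income below R494.
H = 2/7 = 0.286.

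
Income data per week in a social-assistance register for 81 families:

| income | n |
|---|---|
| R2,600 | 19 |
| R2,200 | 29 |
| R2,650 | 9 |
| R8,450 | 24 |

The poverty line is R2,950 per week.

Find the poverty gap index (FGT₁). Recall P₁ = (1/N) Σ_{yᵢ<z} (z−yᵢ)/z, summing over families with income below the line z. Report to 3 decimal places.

Poor units: 29×R2,200, 19×R2,600, 9×R2,650 (q = 57 of N = 81).
Normalized shortfalls: (2950−2200)/2950 = 0.2542 (×29); (2950−2600)/2950 = 0.1186 (×19); (2950−2650)/2950 = 0.1017 (×9).
Sum of shortfalls = 10.542373; P₁ averages over all N: 10.542373 / 81 = 0.130.

0.130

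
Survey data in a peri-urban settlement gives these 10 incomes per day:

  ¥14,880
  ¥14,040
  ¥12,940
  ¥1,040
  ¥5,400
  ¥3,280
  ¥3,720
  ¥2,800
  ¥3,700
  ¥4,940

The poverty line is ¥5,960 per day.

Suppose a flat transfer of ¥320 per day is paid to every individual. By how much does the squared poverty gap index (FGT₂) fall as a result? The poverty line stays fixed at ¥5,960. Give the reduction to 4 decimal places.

Before: below the line — ¥1,040, ¥2,800, ¥3,280, ¥3,700, ¥3,720, ¥4,940, ¥5,400; squared poverty gap index (FGT₂) = 0.148793.
After the ¥320 transfer: below the line — ¥1,360, ¥3,120, ¥3,600, ¥4,020, ¥4,040, ¥5,260, ¥5,720; squared poverty gap index (FGT₂) = 0.120470.
Reduction = 0.148793 − 0.120470 = 0.0283.

0.0283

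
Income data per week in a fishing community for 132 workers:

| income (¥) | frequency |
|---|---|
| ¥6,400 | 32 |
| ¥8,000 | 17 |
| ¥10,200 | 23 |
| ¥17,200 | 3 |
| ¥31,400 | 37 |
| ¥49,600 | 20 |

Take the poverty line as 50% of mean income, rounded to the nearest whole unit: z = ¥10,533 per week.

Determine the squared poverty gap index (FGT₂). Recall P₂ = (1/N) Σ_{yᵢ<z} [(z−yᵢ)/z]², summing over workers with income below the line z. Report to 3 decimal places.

0.045

Poor units: 32×¥6,400, 17×¥8,000, 23×¥10,200 (q = 72 of N = 132).
Shortfall ratios: (10533−6400)/10533 = 0.3924 (×32); (10533−8000)/10533 = 0.2405 (×17); (10533−10200)/10533 = 0.0316 (×23).
Squared: 0.1540 (×32); 0.0578 (×17); 0.0010 (×23).
Sum = 5.933061; P₂ = 5.933061 / 132 = 0.045.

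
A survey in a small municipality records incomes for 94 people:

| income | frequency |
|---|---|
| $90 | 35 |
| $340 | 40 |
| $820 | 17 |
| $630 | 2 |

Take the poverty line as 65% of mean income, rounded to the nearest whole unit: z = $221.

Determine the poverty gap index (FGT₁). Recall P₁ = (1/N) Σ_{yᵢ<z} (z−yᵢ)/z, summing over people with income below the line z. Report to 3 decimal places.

0.221

Incomes under z: 35×$90 (q = 35 of N = 94).
Relative gaps: (221−90)/221 = 0.5928 (×35).
Sum of shortfalls = 20.746606; P₁ averages over all N: 20.746606 / 94 = 0.221.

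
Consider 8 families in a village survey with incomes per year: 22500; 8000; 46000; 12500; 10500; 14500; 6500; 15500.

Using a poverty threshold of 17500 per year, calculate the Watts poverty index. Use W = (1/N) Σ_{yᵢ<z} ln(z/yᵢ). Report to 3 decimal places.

Below the line: 6500, 8000, 10500, 12500, 14500, 15500 (q = 6 of N = 8).
Log shortfalls: ln(17500/6500) = 0.9904; ln(17500/8000) = 0.7828; ln(17500/10500) = 0.5108; ln(17500/12500) = 0.3365; ln(17500/14500) = 0.1881; ln(17500/15500) = 0.1214.
W = 2.929869 / 8 = 0.366.

0.366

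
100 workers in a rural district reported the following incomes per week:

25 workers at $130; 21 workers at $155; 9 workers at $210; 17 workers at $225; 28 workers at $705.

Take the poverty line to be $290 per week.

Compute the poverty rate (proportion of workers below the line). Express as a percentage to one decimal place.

72.0%

72 of the 100 workers have income below $290.
H = 72/100 = 72.0%.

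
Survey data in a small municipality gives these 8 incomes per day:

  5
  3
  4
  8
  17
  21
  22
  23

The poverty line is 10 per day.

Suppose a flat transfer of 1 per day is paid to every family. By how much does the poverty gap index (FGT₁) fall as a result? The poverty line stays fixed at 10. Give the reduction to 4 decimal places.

0.0500

Before: below the line — 3, 4, 5, 8; poverty gap index (FGT₁) = 0.250000.
After the 1 transfer: below the line — 4, 5, 6, 9; poverty gap index (FGT₁) = 0.200000.
Reduction = 0.250000 − 0.200000 = 0.0500.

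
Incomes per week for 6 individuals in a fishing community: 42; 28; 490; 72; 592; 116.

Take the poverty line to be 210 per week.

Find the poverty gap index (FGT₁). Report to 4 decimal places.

0.4619

Below the line: 28, 42, 72, 116 (q = 4 of N = 6).
Shortfall ratios: (210−28)/210 = 0.8667; (210−42)/210 = 0.8000; (210−72)/210 = 0.6571; (210−116)/210 = 0.4476.
Σ = 2.771429. Dividing by the full population N = 6 gives P₁ = 0.4619.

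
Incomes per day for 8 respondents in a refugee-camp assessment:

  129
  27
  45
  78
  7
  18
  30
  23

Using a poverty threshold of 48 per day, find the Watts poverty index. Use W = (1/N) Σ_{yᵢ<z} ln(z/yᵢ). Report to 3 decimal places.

0.594

Incomes under z: 7, 18, 23, 27, 30, 45 (q = 6 of N = 8).
Log shortfalls: ln(48/7) = 1.9253; ln(48/18) = 0.9808; ln(48/23) = 0.7357; ln(48/27) = 0.5754; ln(48/30) = 0.4700; ln(48/45) = 0.0645.
W = 4.751733 / 8 = 0.594.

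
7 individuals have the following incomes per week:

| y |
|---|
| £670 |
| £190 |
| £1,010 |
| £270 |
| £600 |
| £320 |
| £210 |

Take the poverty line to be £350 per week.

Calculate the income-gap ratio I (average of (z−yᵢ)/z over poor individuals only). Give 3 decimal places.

Below the line: £190, £210, £270, £320 (q = 4 of N = 7).
Shortfall ratios (z−y)/z: 0.4571, 0.4000, 0.2286, 0.0857; sum = 1.171429.
I averages over the q = 4 poor units only: 1.171429 / 4 = 0.293.

0.293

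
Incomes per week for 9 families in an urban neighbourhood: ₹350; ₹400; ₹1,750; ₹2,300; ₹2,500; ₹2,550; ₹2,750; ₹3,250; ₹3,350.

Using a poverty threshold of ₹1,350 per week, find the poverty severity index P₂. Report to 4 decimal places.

0.1160

Below the line: ₹350, ₹400 (q = 2 of N = 9).
Shortfall ratios: (1350−350)/1350 = 0.7407; (1350−400)/1350 = 0.7037.
Squared: 0.5487; 0.4952.
Sum = 1.043896; P₂ = 1.043896 / 9 = 0.1160.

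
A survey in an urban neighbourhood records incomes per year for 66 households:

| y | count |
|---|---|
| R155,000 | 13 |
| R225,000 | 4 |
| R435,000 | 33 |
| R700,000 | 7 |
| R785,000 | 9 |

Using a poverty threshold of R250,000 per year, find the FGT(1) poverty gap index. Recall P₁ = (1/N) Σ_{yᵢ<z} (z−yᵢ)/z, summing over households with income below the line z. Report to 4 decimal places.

Below z: 13×R155,000, 4×R225,000 (q = 17 of N = 66).
Shortfall ratios: (250000−155000)/250000 = 0.3800 (×13); (250000−225000)/250000 = 0.1000 (×4).
Σ = 5.340000. Dividing by the full population N = 66 gives P₁ = 0.0809.

0.0809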